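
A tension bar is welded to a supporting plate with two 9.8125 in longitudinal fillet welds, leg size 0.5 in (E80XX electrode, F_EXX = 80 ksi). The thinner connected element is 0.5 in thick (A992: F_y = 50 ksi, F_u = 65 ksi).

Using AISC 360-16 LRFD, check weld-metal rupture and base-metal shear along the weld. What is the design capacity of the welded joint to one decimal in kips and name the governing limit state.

Weld metal: throat = 0.707×0.5 = 0.3535 in, L = 2×9.8125 = 19.625 in. φR_n = 0.75 × 0.6 × 80 × 0.3535 × 19.625 = 249.7 kips.
Base metal shear (0.5 in plate): yield φR_n = 1.0×0.6×50×0.5×19.625 = 294.4 kips; rupture φR_n = 0.75×0.6×65×0.5×19.625 = 287.0 kips; take 287.0 kips (rupture).
Governing: min(249.7, 287.0) = 249.7 kips → weld metal.

249.7 kips (weld metal governs)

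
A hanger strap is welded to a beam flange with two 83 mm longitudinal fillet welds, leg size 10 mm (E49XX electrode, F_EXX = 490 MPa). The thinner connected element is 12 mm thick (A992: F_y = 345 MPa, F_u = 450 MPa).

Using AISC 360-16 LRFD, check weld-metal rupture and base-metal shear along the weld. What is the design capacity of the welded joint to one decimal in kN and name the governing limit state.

Weld metal: throat = 0.707×10 = 7.07 mm, L = 2×83 = 166 mm. φR_n = 0.75 × 0.6 × 490 × 7.07 × 166 = 258.8 kN.
Base metal shear (12 mm plate): yield φR_n = 1.0×0.6×345×12×166 = 412.3 kN; rupture φR_n = 0.75×0.6×450×12×166 = 403.4 kN; take 403.4 kN (rupture).
Governing: min(258.8, 403.4) = 258.8 kN → weld metal.

258.8 kN (weld metal governs)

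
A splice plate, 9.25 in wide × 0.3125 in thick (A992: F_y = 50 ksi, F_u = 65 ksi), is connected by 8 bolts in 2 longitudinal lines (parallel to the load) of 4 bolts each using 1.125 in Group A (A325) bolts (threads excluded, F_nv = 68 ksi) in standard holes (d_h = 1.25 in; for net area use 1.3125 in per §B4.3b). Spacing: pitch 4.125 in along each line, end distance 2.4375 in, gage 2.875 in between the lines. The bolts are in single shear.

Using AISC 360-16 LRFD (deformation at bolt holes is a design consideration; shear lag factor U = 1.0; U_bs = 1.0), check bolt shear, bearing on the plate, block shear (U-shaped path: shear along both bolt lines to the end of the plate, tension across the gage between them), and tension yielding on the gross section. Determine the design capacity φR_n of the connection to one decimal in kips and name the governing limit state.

Bolt shear: A_b = π(1.125)²/4 = 0.99402 in². φR_n = 0.75 × 68 × 0.99402 × 8 × 1 = 405.6 kips.
Bearing (0.3125 in plate, F_u = 65 ksi): end bolts L_c = 2.4375 − 1.25/2 = 1.8125, R_n = min(1.2×1.8125×0.3125×65, 2.4×1.125×0.3125×65) = 44.18 kips/bolt; interior L_c = 4.125 − 1.25 = 2.875, R_n = 54.844 kips/bolt. φR_n = 0.75 × (2×44.18 + 6×54.844) = 313.1 kips.
Block shear: shear path 2×[2.4375+3×4.125] = 2×14.8125 in, A_gv = 9.2578, A_nv = 2×(14.8125 − 3.5×1.3125)×0.3125 = 6.3867 in²; tension across gage: (2.875 − 1×1.3125)×0.3125 = 0.48828 in². R_n = min(0.6×65×6.3867, 0.6×50×9.2578) + 1.0×65×0.48828 = min(249.08, 277.73) + 31.738 = 280.82 kips. φR_n = 0.75 × 280.82 = 210.6 kips.
Tension yield (gross): A_g = 9.25×0.3125 = 2.8906 in². φR_n = 0.90 × 50 × 2.8906 = 130.1 kips.
Governing: min(405.6, 313.1, 210.6, 130.1) = 130.1 kips → gross-section yield.

130.1 kips (gross-section yield governs)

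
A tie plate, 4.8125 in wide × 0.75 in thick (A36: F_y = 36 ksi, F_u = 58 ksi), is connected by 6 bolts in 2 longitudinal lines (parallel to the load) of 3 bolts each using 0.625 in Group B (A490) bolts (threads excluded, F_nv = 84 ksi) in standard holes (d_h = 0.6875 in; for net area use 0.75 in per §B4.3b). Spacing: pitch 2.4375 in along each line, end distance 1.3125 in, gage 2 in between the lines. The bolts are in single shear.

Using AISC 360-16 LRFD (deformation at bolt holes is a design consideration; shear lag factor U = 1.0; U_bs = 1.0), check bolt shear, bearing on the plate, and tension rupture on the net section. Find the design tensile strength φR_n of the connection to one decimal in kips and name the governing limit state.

Bolt shear: A_b = π(0.625)²/4 = 0.3068 in². φR_n = 0.75 × 84 × 0.3068 × 6 × 1 = 116.0 kips.
Bearing (0.75 in plate, F_u = 58 ksi): end bolts L_c = 1.3125 − 0.6875/2 = 0.96875, R_n = min(1.2×0.96875×0.75×58, 2.4×0.625×0.75×58) = 50.569 kips/bolt; interior L_c = 2.4375 − 0.6875 = 1.75, R_n = 65.25 kips/bolt. φR_n = 0.75 × (2×50.569 + 4×65.25) = 271.6 kips.
Tension rupture (net): A_n = (4.8125 − 2×0.75)×0.75 = 2.4844 in² (U = 1.0, A_e = A_n). φR_n = 0.75 × 58 × 2.4844 = 108.1 kips.
Governing: min(116.0, 271.6, 108.1) = 108.1 kips → net-section rupture.

108.1 kips (net-section rupture governs)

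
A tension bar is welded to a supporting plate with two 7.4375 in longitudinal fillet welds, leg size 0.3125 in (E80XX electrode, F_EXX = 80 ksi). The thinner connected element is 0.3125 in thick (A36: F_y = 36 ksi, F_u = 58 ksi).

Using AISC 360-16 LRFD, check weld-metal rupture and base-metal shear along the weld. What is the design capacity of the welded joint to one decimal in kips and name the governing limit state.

100.4 kips (base-metal shear governs)

Weld metal: throat = 0.707×0.3125 = 0.22094 in, L = 2×7.4375 = 14.875 in. φR_n = 0.75 × 0.6 × 80 × 0.22094 × 14.875 = 118.3 kips.
Base metal shear (0.3125 in plate): yield φR_n = 1.0×0.6×36×0.3125×14.875 = 100.4 kips; rupture φR_n = 0.75×0.6×58×0.3125×14.875 = 121.3 kips; take 100.4 kips (yield).
Governing: min(118.3, 100.4) = 100.4 kips → base-metal shear.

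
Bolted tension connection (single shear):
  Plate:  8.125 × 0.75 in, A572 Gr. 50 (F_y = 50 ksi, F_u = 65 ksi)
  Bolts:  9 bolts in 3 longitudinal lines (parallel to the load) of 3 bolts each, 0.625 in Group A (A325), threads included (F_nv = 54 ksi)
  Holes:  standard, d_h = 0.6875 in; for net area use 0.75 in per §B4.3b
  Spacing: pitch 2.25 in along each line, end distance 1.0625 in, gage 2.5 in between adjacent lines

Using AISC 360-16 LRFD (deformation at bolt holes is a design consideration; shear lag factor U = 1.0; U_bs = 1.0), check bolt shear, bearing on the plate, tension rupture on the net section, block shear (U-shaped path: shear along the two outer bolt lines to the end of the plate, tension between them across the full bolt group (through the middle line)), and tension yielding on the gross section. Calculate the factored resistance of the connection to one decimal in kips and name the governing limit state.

111.8 kips (bolt shear governs)

Bolt shear: A_b = π(0.625)²/4 = 0.3068 in². φR_n = 0.75 × 54 × 0.3068 × 9 × 1 = 111.8 kips.
Bearing (0.75 in plate, F_u = 65 ksi): end bolts L_c = 1.0625 − 0.6875/2 = 0.71875, R_n = min(1.2×0.71875×0.75×65, 2.4×0.625×0.75×65) = 42.047 kips/bolt; interior L_c = 2.25 − 0.6875 = 1.5625, R_n = 73.125 kips/bolt. φR_n = 0.75 × (3×42.047 + 6×73.125) = 423.7 kips.
Tension rupture (net): A_n = (8.125 − 3×0.75)×0.75 = 4.4063 in² (U = 1.0, A_e = A_n). φR_n = 0.75 × 65 × 4.4063 = 214.8 kips.
Block shear: shear path 2×[1.0625+2×2.25] = 2×5.5625 in, A_gv = 8.3438, A_nv = 2×(5.5625 − 2.5×0.75)×0.75 = 5.5313 in²; tension across gage: (5 − 2×0.75)×0.75 = 2.625 in². R_n = min(0.6×65×5.5313, 0.6×50×8.3438) + 1.0×65×2.625 = min(215.72, 250.31) + 170.63 = 386.35 kips. φR_n = 0.75 × 386.35 = 289.8 kips.
Tension yield (gross): A_g = 8.125×0.75 = 6.0938 in². φR_n = 0.90 × 50 × 6.0938 = 274.2 kips.
Governing: min(111.8, 423.7, 214.8, 289.8, 274.2) = 111.8 kips → bolt shear.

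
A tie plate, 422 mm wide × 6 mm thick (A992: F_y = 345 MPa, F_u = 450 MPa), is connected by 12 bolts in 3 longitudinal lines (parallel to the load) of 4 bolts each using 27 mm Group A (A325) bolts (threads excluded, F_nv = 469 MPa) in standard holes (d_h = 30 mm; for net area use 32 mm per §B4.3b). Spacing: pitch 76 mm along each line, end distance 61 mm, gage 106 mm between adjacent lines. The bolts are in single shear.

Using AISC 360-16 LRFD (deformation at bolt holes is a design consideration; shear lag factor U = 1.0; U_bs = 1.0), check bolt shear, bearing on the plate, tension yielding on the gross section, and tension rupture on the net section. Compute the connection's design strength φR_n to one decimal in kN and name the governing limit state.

660.2 kN (net-section rupture governs)

Bolt shear: A_b = π(27)²/4 = 572.56 mm². φR_n = 0.75 × 469 × 572.56 × 12 × 1 = 2416.8 kN.
Bearing (6 mm plate, F_u = 450 MPa): end bolts L_c = 61 − 30/2 = 46, R_n = min(1.2×46×6×450, 2.4×27×6×450) = 149.04 kN/bolt; interior L_c = 76 − 30 = 46, R_n = 149.04 kN/bolt. φR_n = 0.75 × (3×149.04 + 9×149.04) = 1341.4 kN.
Tension yield (gross): A_g = 422×6 = 2532 mm². φR_n = 0.90 × 345 × 2532 = 786.2 kN.
Tension rupture (net): A_n = (422 − 3×32)×6 = 1956 mm² (U = 1.0, A_e = A_n). φR_n = 0.75 × 450 × 1956 = 660.2 kN.
Governing: min(2416.8, 1341.4, 786.2, 660.2) = 660.2 kN → net-section rupture.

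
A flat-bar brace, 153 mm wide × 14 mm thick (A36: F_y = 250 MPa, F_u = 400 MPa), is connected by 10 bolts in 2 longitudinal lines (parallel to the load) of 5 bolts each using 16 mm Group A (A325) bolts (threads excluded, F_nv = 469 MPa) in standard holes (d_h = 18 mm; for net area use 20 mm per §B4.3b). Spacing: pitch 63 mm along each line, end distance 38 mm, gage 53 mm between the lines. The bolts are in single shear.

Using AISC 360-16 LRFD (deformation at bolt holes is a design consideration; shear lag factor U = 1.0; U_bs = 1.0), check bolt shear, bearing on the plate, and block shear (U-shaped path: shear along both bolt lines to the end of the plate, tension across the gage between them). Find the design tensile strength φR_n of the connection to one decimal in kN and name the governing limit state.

707.2 kN (bolt shear governs)

Bolt shear: A_b = π(16)²/4 = 201.06 mm². φR_n = 0.75 × 469 × 201.06 × 10 × 1 = 707.2 kN.
Bearing (14 mm plate, F_u = 400 MPa): end bolts L_c = 38 − 18/2 = 29, R_n = min(1.2×29×14×400, 2.4×16×14×400) = 194.88 kN/bolt; interior L_c = 63 − 18 = 45, R_n = 215.04 kN/bolt. φR_n = 0.75 × (2×194.88 + 8×215.04) = 1582.6 kN.
Block shear: shear path 2×[38+4×63] = 2×290 mm, A_gv = 8120, A_nv = 2×(290 − 4.5×20)×14 = 5600 mm²; tension across gage: (53 − 1×20)×14 = 462 mm². R_n = min(0.6×400×5600, 0.6×250×8120) + 1.0×400×462 = min(1344, 1218) + 184.8 = 1402.8 kN. φR_n = 0.75 × 1402.8 = 1052.1 kN.
Governing: min(707.2, 1582.6, 1052.1) = 707.2 kN → bolt shear.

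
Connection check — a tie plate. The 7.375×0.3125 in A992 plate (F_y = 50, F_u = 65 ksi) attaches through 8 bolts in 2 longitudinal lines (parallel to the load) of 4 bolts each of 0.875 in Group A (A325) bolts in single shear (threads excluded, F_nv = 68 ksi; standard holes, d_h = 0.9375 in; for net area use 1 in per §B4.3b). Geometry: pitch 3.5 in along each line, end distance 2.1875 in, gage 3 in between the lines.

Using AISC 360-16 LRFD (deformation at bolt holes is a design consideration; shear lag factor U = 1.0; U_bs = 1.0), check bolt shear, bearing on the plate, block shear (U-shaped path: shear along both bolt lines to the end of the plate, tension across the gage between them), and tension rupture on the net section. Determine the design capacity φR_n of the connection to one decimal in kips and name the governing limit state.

Bolt shear: A_b = π(0.875)²/4 = 0.60132 in². φR_n = 0.75 × 68 × 0.60132 × 8 × 1 = 245.3 kips.
Bearing (0.3125 in plate, F_u = 65 ksi): end bolts L_c = 2.1875 − 0.9375/2 = 1.71875, R_n = min(1.2×1.71875×0.3125×65, 2.4×0.875×0.3125×65) = 41.895 kips/bolt; interior L_c = 3.5 − 0.9375 = 2.5625, R_n = 42.656 kips/bolt. φR_n = 0.75 × (2×41.895 + 6×42.656) = 254.8 kips.
Block shear: shear path 2×[2.1875+3×3.5] = 2×12.6875 in, A_gv = 7.9297, A_nv = 2×(12.6875 − 3.5×1)×0.3125 = 5.7422 in²; tension across gage: (3 − 1×1)×0.3125 = 0.625 in². R_n = min(0.6×65×5.7422, 0.6×50×7.9297) + 1.0×65×0.625 = min(223.95, 237.89) + 40.625 = 264.58 kips. φR_n = 0.75 × 264.58 = 198.4 kips.
Tension rupture (net): A_n = (7.375 − 2×1)×0.3125 = 1.6797 in² (U = 1.0, A_e = A_n). φR_n = 0.75 × 65 × 1.6797 = 81.9 kips.
Governing: min(245.3, 254.8, 198.4, 81.9) = 81.9 kips → net-section rupture.

81.9 kips (net-section rupture governs)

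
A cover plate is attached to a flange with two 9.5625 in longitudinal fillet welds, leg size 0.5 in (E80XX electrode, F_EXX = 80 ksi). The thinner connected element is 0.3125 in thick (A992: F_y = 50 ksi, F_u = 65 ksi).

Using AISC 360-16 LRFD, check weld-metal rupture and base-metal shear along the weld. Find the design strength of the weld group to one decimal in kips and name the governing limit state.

Weld metal: throat = 0.707×0.5 = 0.3535 in, L = 2×9.5625 = 19.125 in. φR_n = 0.75 × 0.6 × 80 × 0.3535 × 19.125 = 243.4 kips.
Base metal shear (0.3125 in plate): yield φR_n = 1.0×0.6×50×0.3125×19.125 = 179.3 kips; rupture φR_n = 0.75×0.6×65×0.3125×19.125 = 174.8 kips; take 174.8 kips (rupture).
Governing: min(243.4, 174.8) = 174.8 kips → base-metal shear.

174.8 kips (base-metal shear governs)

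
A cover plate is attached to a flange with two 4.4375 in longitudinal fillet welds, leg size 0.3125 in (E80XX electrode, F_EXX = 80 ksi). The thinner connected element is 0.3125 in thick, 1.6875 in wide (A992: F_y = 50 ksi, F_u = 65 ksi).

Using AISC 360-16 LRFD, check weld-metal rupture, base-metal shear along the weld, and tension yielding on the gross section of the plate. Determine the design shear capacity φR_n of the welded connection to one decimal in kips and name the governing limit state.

23.7 kips (gross-section yield governs)

Weld metal: throat = 0.707×0.3125 = 0.22094 in, L = 2×4.4375 = 8.875 in. φR_n = 0.75 × 0.6 × 80 × 0.22094 × 8.875 = 70.6 kips.
Base metal shear (0.3125 in plate): yield φR_n = 1.0×0.6×50×0.3125×8.875 = 83.2 kips; rupture φR_n = 0.75×0.6×65×0.3125×8.875 = 81.1 kips; take 81.1 kips (rupture).
Tension yield (gross): A_g = 1.6875×0.3125 = 0.52734 in². φR_n = 0.90 × 50 × 0.52734 = 23.7 kips.
Governing: min(70.6, 81.1, 23.7) = 23.7 kips → gross-section yield.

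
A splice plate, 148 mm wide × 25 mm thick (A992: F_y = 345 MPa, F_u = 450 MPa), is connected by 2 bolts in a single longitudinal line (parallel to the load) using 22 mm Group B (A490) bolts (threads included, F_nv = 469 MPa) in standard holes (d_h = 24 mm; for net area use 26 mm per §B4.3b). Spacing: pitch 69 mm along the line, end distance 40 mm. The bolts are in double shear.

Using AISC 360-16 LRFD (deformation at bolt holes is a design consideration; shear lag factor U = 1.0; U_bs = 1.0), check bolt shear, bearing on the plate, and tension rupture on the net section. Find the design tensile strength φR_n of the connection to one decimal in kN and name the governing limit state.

534.8 kN (bolt shear governs)

Bolt shear: A_b = π(22)²/4 = 380.13 mm². φR_n = 0.75 × 469 × 380.13 × 2 × 2 = 534.8 kN.
Bearing (25 mm plate, F_u = 450 MPa): end bolts L_c = 40 − 24/2 = 28, R_n = min(1.2×28×25×450, 2.4×22×25×450) = 378 kN/bolt; interior L_c = 69 − 24 = 45, R_n = 594 kN/bolt. φR_n = 0.75 × (1×378 + 1×594) = 729.0 kN.
Tension rupture (net): A_n = (148 − 1×26)×25 = 3050 mm² (U = 1.0, A_e = A_n). φR_n = 0.75 × 450 × 3050 = 1029.4 kN.
Governing: min(534.8, 729.0, 1029.4) = 534.8 kN → bolt shear.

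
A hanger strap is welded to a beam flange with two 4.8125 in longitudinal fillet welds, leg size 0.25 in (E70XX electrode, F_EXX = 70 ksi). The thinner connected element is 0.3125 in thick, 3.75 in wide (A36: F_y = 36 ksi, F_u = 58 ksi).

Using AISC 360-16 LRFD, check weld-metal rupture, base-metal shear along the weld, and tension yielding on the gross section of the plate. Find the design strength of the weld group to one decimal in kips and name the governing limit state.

38.0 kips (gross-section yield governs)

Weld metal: throat = 0.707×0.25 = 0.17675 in, L = 2×4.8125 = 9.625 in. φR_n = 0.75 × 0.6 × 70 × 0.17675 × 9.625 = 53.6 kips.
Base metal shear (0.3125 in plate): yield φR_n = 1.0×0.6×36×0.3125×9.625 = 65.0 kips; rupture φR_n = 0.75×0.6×58×0.3125×9.625 = 78.5 kips; take 65.0 kips (yield).
Tension yield (gross): A_g = 3.75×0.3125 = 1.1719 in². φR_n = 0.90 × 36 × 1.1719 = 38.0 kips.
Governing: min(53.6, 65.0, 38.0) = 38.0 kips → gross-section yield.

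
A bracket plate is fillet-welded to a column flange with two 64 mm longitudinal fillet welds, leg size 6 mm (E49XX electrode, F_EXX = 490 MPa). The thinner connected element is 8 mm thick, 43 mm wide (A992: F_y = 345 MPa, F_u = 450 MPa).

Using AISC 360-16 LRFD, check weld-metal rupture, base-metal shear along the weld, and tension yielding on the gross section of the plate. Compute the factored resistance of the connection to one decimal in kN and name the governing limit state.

106.8 kN (gross-section yield governs)

Weld metal: throat = 0.707×6 = 4.242 mm, L = 2×64 = 128 mm. φR_n = 0.75 × 0.6 × 490 × 4.242 × 128 = 119.7 kN.
Base metal shear (8 mm plate): yield φR_n = 1.0×0.6×345×8×128 = 212.0 kN; rupture φR_n = 0.75×0.6×450×8×128 = 207.4 kN; take 207.4 kN (rupture).
Tension yield (gross): A_g = 43×8 = 344 mm². φR_n = 0.90 × 345 × 344 = 106.8 kN.
Governing: min(119.7, 207.4, 106.8) = 106.8 kN → gross-section yield.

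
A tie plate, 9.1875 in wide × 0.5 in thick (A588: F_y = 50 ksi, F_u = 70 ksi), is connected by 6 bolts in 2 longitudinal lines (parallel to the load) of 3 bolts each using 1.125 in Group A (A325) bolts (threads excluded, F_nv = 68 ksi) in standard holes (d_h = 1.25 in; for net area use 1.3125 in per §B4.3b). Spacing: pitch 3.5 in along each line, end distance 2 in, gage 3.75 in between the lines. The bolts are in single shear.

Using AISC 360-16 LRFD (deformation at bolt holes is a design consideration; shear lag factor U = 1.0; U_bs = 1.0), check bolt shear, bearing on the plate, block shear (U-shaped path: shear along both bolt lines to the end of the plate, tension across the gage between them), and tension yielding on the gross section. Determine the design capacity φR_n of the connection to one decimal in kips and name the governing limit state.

Bolt shear: A_b = π(1.125)²/4 = 0.99402 in². φR_n = 0.75 × 68 × 0.99402 × 6 × 1 = 304.2 kips.
Bearing (0.5 in plate, F_u = 70 ksi): end bolts L_c = 2 − 1.25/2 = 1.375, R_n = min(1.2×1.375×0.5×70, 2.4×1.125×0.5×70) = 57.75 kips/bolt; interior L_c = 3.5 − 1.25 = 2.25, R_n = 94.5 kips/bolt. φR_n = 0.75 × (2×57.75 + 4×94.5) = 370.1 kips.
Block shear: shear path 2×[2+2×3.5] = 2×9 in, A_gv = 9, A_nv = 2×(9 − 2.5×1.3125)×0.5 = 5.7188 in²; tension across gage: (3.75 − 1×1.3125)×0.5 = 1.2188 in². R_n = min(0.6×70×5.7188, 0.6×50×9) + 1.0×70×1.2188 = min(240.19, 270) + 85.316 = 325.51 kips. φR_n = 0.75 × 325.51 = 244.1 kips.
Tension yield (gross): A_g = 9.1875×0.5 = 4.5938 in². φR_n = 0.90 × 50 × 4.5938 = 206.7 kips.
Governing: min(304.2, 370.1, 244.1, 206.7) = 206.7 kips → gross-section yield.

206.7 kips (gross-section yield governs)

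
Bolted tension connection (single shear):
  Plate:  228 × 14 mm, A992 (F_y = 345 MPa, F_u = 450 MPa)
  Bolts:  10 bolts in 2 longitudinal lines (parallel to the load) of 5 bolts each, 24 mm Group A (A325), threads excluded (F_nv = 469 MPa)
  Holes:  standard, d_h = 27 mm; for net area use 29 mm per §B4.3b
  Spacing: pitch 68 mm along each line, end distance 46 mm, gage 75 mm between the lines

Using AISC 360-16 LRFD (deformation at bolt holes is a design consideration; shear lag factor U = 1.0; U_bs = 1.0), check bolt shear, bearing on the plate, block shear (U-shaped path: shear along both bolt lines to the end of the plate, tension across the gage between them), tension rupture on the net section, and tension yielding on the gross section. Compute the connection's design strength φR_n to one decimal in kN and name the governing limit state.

Bolt shear: A_b = π(24)²/4 = 452.39 mm². φR_n = 0.75 × 469 × 452.39 × 10 × 1 = 1591.3 kN.
Bearing (14 mm plate, F_u = 450 MPa): end bolts L_c = 46 − 27/2 = 32.5, R_n = min(1.2×32.5×14×450, 2.4×24×14×450) = 245.7 kN/bolt; interior L_c = 68 − 27 = 41, R_n = 309.96 kN/bolt. φR_n = 0.75 × (2×245.7 + 8×309.96) = 2228.3 kN.
Block shear: shear path 2×[46+4×68] = 2×318 mm, A_gv = 8904, A_nv = 2×(318 − 4.5×29)×14 = 5250 mm²; tension across gage: (75 − 1×29)×14 = 644 mm². R_n = min(0.6×450×5250, 0.6×345×8904) + 1.0×450×644 = min(1417.5, 1843.1) + 289.8 = 1707.3 kN. φR_n = 0.75 × 1707.3 = 1280.5 kN.
Tension rupture (net): A_n = (228 − 2×29)×14 = 2380 mm² (U = 1.0, A_e = A_n). φR_n = 0.75 × 450 × 2380 = 803.3 kN.
Tension yield (gross): A_g = 228×14 = 3192 mm². φR_n = 0.90 × 345 × 3192 = 991.1 kN.
Governing: min(1591.3, 2228.3, 1280.5, 803.3, 991.1) = 803.3 kN → net-section rupture.

803.3 kN (net-section rupture governs)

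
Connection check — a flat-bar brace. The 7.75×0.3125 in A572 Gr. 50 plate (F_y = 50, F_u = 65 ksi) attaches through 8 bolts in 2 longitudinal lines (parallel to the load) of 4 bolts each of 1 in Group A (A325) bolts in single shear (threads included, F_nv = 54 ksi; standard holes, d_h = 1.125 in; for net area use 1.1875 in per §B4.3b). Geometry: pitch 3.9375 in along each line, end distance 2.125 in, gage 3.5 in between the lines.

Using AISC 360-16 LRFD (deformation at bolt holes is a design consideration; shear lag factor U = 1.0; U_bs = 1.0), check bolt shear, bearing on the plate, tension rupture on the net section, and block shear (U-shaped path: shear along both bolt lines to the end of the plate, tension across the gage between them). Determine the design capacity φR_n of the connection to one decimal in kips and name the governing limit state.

Bolt shear: A_b = π(1)²/4 = 0.7854 in². φR_n = 0.75 × 54 × 0.7854 × 8 × 1 = 254.5 kips.
Bearing (0.3125 in plate, F_u = 65 ksi): end bolts L_c = 2.125 − 1.125/2 = 1.5625, R_n = min(1.2×1.5625×0.3125×65, 2.4×1×0.3125×65) = 38.086 kips/bolt; interior L_c = 3.9375 − 1.125 = 2.8125, R_n = 48.75 kips/bolt. φR_n = 0.75 × (2×38.086 + 6×48.75) = 276.5 kips.
Tension rupture (net): A_n = (7.75 − 2×1.1875)×0.3125 = 1.6797 in² (U = 1.0, A_e = A_n). φR_n = 0.75 × 65 × 1.6797 = 81.9 kips.
Block shear: shear path 2×[2.125+3×3.9375] = 2×13.9375 in, A_gv = 8.7109, A_nv = 2×(13.9375 − 3.5×1.1875)×0.3125 = 6.1133 in²; tension across gage: (3.5 − 1×1.1875)×0.3125 = 0.72266 in². R_n = min(0.6×65×6.1133, 0.6×50×8.7109) + 1.0×65×0.72266 = min(238.42, 261.33) + 46.973 = 285.39 kips. φR_n = 0.75 × 285.39 = 214.0 kips.
Governing: min(254.5, 276.5, 81.9, 214.0) = 81.9 kips → net-section rupture.

81.9 kips (net-section rupture governs)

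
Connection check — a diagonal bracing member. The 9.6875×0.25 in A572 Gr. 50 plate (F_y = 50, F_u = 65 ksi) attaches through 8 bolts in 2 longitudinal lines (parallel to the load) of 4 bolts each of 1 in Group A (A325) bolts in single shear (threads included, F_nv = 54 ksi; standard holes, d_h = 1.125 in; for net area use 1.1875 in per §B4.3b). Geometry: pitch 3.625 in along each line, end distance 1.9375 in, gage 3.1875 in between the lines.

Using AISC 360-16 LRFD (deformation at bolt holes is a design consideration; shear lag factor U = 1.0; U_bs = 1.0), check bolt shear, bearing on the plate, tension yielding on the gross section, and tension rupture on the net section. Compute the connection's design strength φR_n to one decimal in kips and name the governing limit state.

89.1 kips (net-section rupture governs)

Bolt shear: A_b = π(1)²/4 = 0.7854 in². φR_n = 0.75 × 54 × 0.7854 × 8 × 1 = 254.5 kips.
Bearing (0.25 in plate, F_u = 65 ksi): end bolts L_c = 1.9375 − 1.125/2 = 1.375, R_n = min(1.2×1.375×0.25×65, 2.4×1×0.25×65) = 26.813 kips/bolt; interior L_c = 3.625 − 1.125 = 2.5, R_n = 39 kips/bolt. φR_n = 0.75 × (2×26.813 + 6×39) = 215.7 kips.
Tension yield (gross): A_g = 9.6875×0.25 = 2.4219 in². φR_n = 0.90 × 50 × 2.4219 = 109.0 kips.
Tension rupture (net): A_n = (9.6875 − 2×1.1875)×0.25 = 1.8281 in² (U = 1.0, A_e = A_n). φR_n = 0.75 × 65 × 1.8281 = 89.1 kips.
Governing: min(254.5, 215.7, 109.0, 89.1) = 89.1 kips → net-section rupture.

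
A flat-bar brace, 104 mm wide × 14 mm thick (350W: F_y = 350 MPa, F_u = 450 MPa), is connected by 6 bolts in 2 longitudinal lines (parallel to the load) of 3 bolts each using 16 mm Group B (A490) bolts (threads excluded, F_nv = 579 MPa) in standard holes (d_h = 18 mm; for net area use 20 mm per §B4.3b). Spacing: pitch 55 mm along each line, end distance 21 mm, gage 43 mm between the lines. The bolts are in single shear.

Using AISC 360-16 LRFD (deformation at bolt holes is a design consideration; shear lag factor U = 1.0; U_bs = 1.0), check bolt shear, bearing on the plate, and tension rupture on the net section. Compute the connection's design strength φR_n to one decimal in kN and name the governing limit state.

Bolt shear: A_b = π(16)²/4 = 201.06 mm². φR_n = 0.75 × 579 × 201.06 × 6 × 1 = 523.9 kN.
Bearing (14 mm plate, F_u = 450 MPa): end bolts L_c = 21 − 18/2 = 12, R_n = min(1.2×12×14×450, 2.4×16×14×450) = 90.72 kN/bolt; interior L_c = 55 − 18 = 37, R_n = 241.92 kN/bolt. φR_n = 0.75 × (2×90.72 + 4×241.92) = 861.8 kN.
Tension rupture (net): A_n = (104 − 2×20)×14 = 896 mm² (U = 1.0, A_e = A_n). φR_n = 0.75 × 450 × 896 = 302.4 kN.
Governing: min(523.9, 861.8, 302.4) = 302.4 kN → net-section rupture.

302.4 kN (net-section rupture governs)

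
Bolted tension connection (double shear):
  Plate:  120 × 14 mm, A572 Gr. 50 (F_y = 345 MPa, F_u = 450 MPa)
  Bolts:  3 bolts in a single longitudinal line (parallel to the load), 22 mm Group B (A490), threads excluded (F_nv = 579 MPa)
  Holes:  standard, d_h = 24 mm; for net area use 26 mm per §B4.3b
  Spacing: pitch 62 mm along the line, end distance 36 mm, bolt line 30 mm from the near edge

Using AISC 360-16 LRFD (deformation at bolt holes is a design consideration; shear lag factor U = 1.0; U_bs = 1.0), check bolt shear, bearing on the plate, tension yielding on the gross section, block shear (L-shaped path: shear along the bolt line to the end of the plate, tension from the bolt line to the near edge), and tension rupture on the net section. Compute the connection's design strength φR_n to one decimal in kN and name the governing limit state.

349.7 kN (block shear governs)

Bolt shear: A_b = π(22)²/4 = 380.13 mm². φR_n = 0.75 × 579 × 380.13 × 3 × 2 = 990.4 kN.
Bearing (14 mm plate, F_u = 450 MPa): end bolts L_c = 36 − 24/2 = 24, R_n = min(1.2×24×14×450, 2.4×22×14×450) = 181.44 kN/bolt; interior L_c = 62 − 24 = 38, R_n = 287.28 kN/bolt. φR_n = 0.75 × (1×181.44 + 2×287.28) = 567.0 kN.
Tension yield (gross): A_g = 120×14 = 1680 mm². φR_n = 0.90 × 345 × 1680 = 521.6 kN.
Block shear: shear path 1×[36+2×62] = 1×160 mm, A_gv = 2240, A_nv = 1×(160 − 2.5×26)×14 = 1330 mm²; tension to near edge: (30 − 0.5×26)×14 = 238 mm². R_n = min(0.6×450×1330, 0.6×345×2240) + 1.0×450×238 = min(359.1, 463.68) + 107.1 = 466.2 kN. φR_n = 0.75 × 466.2 = 349.7 kN.
Tension rupture (net): A_n = (120 − 1×26)×14 = 1316 mm² (U = 1.0, A_e = A_n). φR_n = 0.75 × 450 × 1316 = 444.2 kN.
Governing: min(990.4, 567.0, 521.6, 349.7, 444.2) = 349.7 kN → block shear.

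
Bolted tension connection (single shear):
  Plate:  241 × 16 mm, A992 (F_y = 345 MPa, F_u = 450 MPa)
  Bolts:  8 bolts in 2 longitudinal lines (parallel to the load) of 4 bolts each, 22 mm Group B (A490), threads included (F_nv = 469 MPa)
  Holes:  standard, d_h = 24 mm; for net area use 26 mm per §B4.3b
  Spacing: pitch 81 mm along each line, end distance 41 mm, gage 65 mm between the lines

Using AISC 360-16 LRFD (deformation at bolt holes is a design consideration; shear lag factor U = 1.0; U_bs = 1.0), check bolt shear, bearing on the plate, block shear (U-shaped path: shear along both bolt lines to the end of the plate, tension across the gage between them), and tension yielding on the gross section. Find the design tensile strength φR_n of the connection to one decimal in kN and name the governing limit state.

1069.7 kN (bolt shear governs)

Bolt shear: A_b = π(22)²/4 = 380.13 mm². φR_n = 0.75 × 469 × 380.13 × 8 × 1 = 1069.7 kN.
Bearing (16 mm plate, F_u = 450 MPa): end bolts L_c = 41 − 24/2 = 29, R_n = min(1.2×29×16×450, 2.4×22×16×450) = 250.56 kN/bolt; interior L_c = 81 − 24 = 57, R_n = 380.16 kN/bolt. φR_n = 0.75 × (2×250.56 + 6×380.16) = 2086.6 kN.
Block shear: shear path 2×[41+3×81] = 2×284 mm, A_gv = 9088, A_nv = 2×(284 − 3.5×26)×16 = 6176 mm²; tension across gage: (65 − 1×26)×16 = 624 mm². R_n = min(0.6×450×6176, 0.6×345×9088) + 1.0×450×624 = min(1667.5, 1881.2) + 280.8 = 1948.3 kN. φR_n = 0.75 × 1948.3 = 1461.2 kN.
Tension yield (gross): A_g = 241×16 = 3856 mm². φR_n = 0.90 × 345 × 3856 = 1197.3 kN.
Governing: min(1069.7, 2086.6, 1461.2, 1197.3) = 1069.7 kN → bolt shear.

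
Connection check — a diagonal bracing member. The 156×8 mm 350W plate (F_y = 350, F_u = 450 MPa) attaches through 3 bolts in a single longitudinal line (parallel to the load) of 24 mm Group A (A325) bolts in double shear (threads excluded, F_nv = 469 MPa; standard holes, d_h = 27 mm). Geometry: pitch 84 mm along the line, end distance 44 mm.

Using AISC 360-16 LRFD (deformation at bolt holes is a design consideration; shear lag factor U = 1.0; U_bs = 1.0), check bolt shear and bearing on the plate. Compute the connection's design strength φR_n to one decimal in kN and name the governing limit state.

Bolt shear: A_b = π(24)²/4 = 452.39 mm². φR_n = 0.75 × 469 × 452.39 × 3 × 2 = 954.8 kN.
Bearing (8 mm plate, F_u = 450 MPa): end bolts L_c = 44 − 27/2 = 30.5, R_n = min(1.2×30.5×8×450, 2.4×24×8×450) = 131.76 kN/bolt; interior L_c = 84 − 27 = 57, R_n = 207.36 kN/bolt. φR_n = 0.75 × (1×131.76 + 2×207.36) = 409.9 kN.
Governing: min(954.8, 409.9) = 409.9 kN → bearing.

409.9 kN (bearing governs)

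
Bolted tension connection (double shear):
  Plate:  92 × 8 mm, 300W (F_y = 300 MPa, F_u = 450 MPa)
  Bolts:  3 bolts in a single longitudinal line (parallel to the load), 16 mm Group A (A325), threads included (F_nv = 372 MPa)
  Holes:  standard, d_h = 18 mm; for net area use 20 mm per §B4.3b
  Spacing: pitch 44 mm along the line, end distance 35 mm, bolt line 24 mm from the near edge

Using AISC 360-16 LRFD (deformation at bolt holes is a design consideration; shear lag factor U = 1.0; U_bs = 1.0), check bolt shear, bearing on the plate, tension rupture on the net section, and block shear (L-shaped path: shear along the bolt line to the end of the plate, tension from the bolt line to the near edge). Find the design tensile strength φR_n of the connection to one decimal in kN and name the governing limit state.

156.1 kN (block shear governs)

Bolt shear: A_b = π(16)²/4 = 201.06 mm². φR_n = 0.75 × 372 × 201.06 × 3 × 2 = 336.6 kN.
Bearing (8 mm plate, F_u = 450 MPa): end bolts L_c = 35 − 18/2 = 26, R_n = min(1.2×26×8×450, 2.4×16×8×450) = 112.32 kN/bolt; interior L_c = 44 − 18 = 26, R_n = 112.32 kN/bolt. φR_n = 0.75 × (1×112.32 + 2×112.32) = 252.7 kN.
Tension rupture (net): A_n = (92 − 1×20)×8 = 576 mm² (U = 1.0, A_e = A_n). φR_n = 0.75 × 450 × 576 = 194.4 kN.
Block shear: shear path 1×[35+2×44] = 1×123 mm, A_gv = 984, A_nv = 1×(123 − 2.5×20)×8 = 584 mm²; tension to near edge: (24 − 0.5×20)×8 = 112 mm². R_n = min(0.6×450×584, 0.6×300×984) + 1.0×450×112 = min(157.68, 177.12) + 50.4 = 208.08 kN. φR_n = 0.75 × 208.08 = 156.1 kN.
Governing: min(336.6, 252.7, 194.4, 156.1) = 156.1 kN → block shear.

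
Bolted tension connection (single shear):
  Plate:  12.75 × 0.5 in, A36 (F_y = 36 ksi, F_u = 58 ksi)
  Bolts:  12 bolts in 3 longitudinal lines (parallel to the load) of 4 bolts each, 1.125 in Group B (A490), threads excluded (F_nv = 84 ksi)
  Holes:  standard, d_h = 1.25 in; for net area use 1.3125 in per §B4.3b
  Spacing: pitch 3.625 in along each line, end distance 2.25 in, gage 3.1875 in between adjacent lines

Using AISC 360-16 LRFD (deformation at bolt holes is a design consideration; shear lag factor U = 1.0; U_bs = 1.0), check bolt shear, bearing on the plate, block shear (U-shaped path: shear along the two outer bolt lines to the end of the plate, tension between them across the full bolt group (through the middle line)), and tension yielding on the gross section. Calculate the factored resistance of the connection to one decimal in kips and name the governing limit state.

Bolt shear: A_b = π(1.125)²/4 = 0.99402 in². φR_n = 0.75 × 84 × 0.99402 × 12 × 1 = 751.5 kips.
Bearing (0.5 in plate, F_u = 58 ksi): end bolts L_c = 2.25 − 1.25/2 = 1.625, R_n = min(1.2×1.625×0.5×58, 2.4×1.125×0.5×58) = 56.55 kips/bolt; interior L_c = 3.625 − 1.25 = 2.375, R_n = 78.3 kips/bolt. φR_n = 0.75 × (3×56.55 + 9×78.3) = 655.8 kips.
Block shear: shear path 2×[2.25+3×3.625] = 2×13.125 in, A_gv = 13.125, A_nv = 2×(13.125 − 3.5×1.3125)×0.5 = 8.5313 in²; tension across gage: (6.375 − 2×1.3125)×0.5 = 1.875 in². R_n = min(0.6×58×8.5313, 0.6×36×13.125) + 1.0×58×1.875 = min(296.89, 283.5) + 108.75 = 392.25 kips. φR_n = 0.75 × 392.25 = 294.2 kips.
Tension yield (gross): A_g = 12.75×0.5 = 6.375 in². φR_n = 0.90 × 36 × 6.375 = 206.6 kips.
Governing: min(751.5, 655.8, 294.2, 206.6) = 206.6 kips → gross-section yield.

206.6 kips (gross-section yield governs)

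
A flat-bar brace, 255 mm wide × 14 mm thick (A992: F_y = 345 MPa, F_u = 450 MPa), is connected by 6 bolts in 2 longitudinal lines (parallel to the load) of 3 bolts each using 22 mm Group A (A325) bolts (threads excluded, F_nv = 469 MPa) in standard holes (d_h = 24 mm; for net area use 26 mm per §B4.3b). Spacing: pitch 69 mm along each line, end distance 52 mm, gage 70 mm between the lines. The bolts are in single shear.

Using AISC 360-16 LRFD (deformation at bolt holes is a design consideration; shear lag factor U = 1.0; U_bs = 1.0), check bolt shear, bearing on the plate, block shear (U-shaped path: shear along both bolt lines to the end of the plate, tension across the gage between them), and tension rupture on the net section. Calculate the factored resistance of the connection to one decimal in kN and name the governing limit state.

Bolt shear: A_b = π(22)²/4 = 380.13 mm². φR_n = 0.75 × 469 × 380.13 × 6 × 1 = 802.3 kN.
Bearing (14 mm plate, F_u = 450 MPa): end bolts L_c = 52 − 24/2 = 40, R_n = min(1.2×40×14×450, 2.4×22×14×450) = 302.4 kN/bolt; interior L_c = 69 − 24 = 45, R_n = 332.64 kN/bolt. φR_n = 0.75 × (2×302.4 + 4×332.64) = 1451.5 kN.
Block shear: shear path 2×[52+2×69] = 2×190 mm, A_gv = 5320, A_nv = 2×(190 − 2.5×26)×14 = 3500 mm²; tension across gage: (70 − 1×26)×14 = 616 mm². R_n = min(0.6×450×3500, 0.6×345×5320) + 1.0×450×616 = min(945, 1101.2) + 277.2 = 1222.2 kN. φR_n = 0.75 × 1222.2 = 916.7 kN.
Tension rupture (net): A_n = (255 − 2×26)×14 = 2842 mm² (U = 1.0, A_e = A_n). φR_n = 0.75 × 450 × 2842 = 959.2 kN.
Governing: min(802.3, 1451.5, 916.7, 959.2) = 802.3 kN → bolt shear.

802.3 kN (bolt shear governs)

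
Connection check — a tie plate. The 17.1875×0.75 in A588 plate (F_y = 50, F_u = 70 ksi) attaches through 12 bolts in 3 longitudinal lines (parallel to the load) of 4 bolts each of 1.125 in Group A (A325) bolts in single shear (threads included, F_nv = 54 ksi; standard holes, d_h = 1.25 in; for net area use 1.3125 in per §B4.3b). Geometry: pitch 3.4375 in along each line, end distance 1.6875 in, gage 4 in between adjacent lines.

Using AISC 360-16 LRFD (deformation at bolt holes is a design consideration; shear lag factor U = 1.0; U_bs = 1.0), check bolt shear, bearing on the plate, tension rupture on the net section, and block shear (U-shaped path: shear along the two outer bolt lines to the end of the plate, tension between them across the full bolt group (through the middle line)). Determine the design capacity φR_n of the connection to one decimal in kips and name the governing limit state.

483.1 kips (bolt shear governs)

Bolt shear: A_b = π(1.125)²/4 = 0.99402 in². φR_n = 0.75 × 54 × 0.99402 × 12 × 1 = 483.1 kips.
Bearing (0.75 in plate, F_u = 70 ksi): end bolts L_c = 1.6875 − 1.25/2 = 1.0625, R_n = min(1.2×1.0625×0.75×70, 2.4×1.125×0.75×70) = 66.938 kips/bolt; interior L_c = 3.4375 − 1.25 = 2.1875, R_n = 137.81 kips/bolt. φR_n = 0.75 × (3×66.938 + 9×137.81) = 1080.8 kips.
Tension rupture (net): A_n = (17.1875 − 3×1.3125)×0.75 = 9.9375 in² (U = 1.0, A_e = A_n). φR_n = 0.75 × 70 × 9.9375 = 521.7 kips.
Block shear: shear path 2×[1.6875+3×3.4375] = 2×12 in, A_gv = 18, A_nv = 2×(12 − 3.5×1.3125)×0.75 = 11.109 in²; tension across gage: (8 − 2×1.3125)×0.75 = 4.0313 in². R_n = min(0.6×70×11.109, 0.6×50×18) + 1.0×70×4.0313 = min(466.58, 540) + 282.19 = 748.77 kips. φR_n = 0.75 × 748.77 = 561.6 kips.
Governing: min(483.1, 1080.8, 521.7, 561.6) = 483.1 kips → bolt shear.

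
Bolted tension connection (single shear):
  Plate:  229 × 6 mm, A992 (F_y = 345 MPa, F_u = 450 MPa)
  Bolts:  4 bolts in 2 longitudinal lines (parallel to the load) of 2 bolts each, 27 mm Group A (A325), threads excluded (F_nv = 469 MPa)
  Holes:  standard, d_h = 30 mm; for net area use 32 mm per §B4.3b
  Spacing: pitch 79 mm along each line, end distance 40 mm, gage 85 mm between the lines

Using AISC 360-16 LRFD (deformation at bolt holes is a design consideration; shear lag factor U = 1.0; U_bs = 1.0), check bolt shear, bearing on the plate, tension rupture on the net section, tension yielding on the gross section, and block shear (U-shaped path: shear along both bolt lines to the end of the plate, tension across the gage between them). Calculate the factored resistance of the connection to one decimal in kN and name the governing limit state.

Bolt shear: A_b = π(27)²/4 = 572.56 mm². φR_n = 0.75 × 469 × 572.56 × 4 × 1 = 805.6 kN.
Bearing (6 mm plate, F_u = 450 MPa): end bolts L_c = 40 − 30/2 = 25, R_n = min(1.2×25×6×450, 2.4×27×6×450) = 81 kN/bolt; interior L_c = 79 − 30 = 49, R_n = 158.76 kN/bolt. φR_n = 0.75 × (2×81 + 2×158.76) = 359.6 kN.
Tension rupture (net): A_n = (229 − 2×32)×6 = 990 mm² (U = 1.0, A_e = A_n). φR_n = 0.75 × 450 × 990 = 334.1 kN.
Tension yield (gross): A_g = 229×6 = 1374 mm². φR_n = 0.90 × 345 × 1374 = 426.6 kN.
Block shear: shear path 2×[40+1×79] = 2×119 mm, A_gv = 1428, A_nv = 2×(119 − 1.5×32)×6 = 852 mm²; tension across gage: (85 − 1×32)×6 = 318 mm². R_n = min(0.6×450×852, 0.6×345×1428) + 1.0×450×318 = min(230.04, 295.6) + 143.1 = 373.14 kN. φR_n = 0.75 × 373.14 = 279.9 kN.
Governing: min(805.6, 359.6, 334.1, 426.6, 279.9) = 279.9 kN → block shear.

279.9 kN (block shear governs)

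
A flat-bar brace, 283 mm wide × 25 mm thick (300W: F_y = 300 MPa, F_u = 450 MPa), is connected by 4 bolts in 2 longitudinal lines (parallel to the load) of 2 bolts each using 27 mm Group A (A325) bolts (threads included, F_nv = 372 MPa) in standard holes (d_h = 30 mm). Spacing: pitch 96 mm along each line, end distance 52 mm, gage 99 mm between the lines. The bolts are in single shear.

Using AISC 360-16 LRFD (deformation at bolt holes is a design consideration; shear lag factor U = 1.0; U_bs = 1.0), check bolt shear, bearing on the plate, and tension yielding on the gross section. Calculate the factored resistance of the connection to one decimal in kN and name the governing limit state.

639.0 kN (bolt shear governs)

Bolt shear: A_b = π(27)²/4 = 572.56 mm². φR_n = 0.75 × 372 × 572.56 × 4 × 1 = 639.0 kN.
Bearing (25 mm plate, F_u = 450 MPa): end bolts L_c = 52 − 30/2 = 37, R_n = min(1.2×37×25×450, 2.4×27×25×450) = 499.5 kN/bolt; interior L_c = 96 − 30 = 66, R_n = 729 kN/bolt. φR_n = 0.75 × (2×499.5 + 2×729) = 1842.8 kN.
Tension yield (gross): A_g = 283×25 = 7075 mm². φR_n = 0.90 × 300 × 7075 = 1910.3 kN.
Governing: min(639.0, 1842.8, 1910.3) = 639.0 kN → bolt shear.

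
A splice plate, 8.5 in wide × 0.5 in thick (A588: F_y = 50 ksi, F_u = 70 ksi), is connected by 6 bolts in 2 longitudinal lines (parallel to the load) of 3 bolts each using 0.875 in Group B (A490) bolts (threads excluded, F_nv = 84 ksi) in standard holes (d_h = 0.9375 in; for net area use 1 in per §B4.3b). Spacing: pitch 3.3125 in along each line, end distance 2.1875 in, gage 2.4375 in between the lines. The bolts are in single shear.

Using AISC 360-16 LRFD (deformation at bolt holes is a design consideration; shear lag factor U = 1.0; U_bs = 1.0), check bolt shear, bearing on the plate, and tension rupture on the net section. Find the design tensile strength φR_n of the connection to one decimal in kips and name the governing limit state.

170.6 kips (net-section rupture governs)

Bolt shear: A_b = π(0.875)²/4 = 0.60132 in². φR_n = 0.75 × 84 × 0.60132 × 6 × 1 = 227.3 kips.
Bearing (0.5 in plate, F_u = 70 ksi): end bolts L_c = 2.1875 − 0.9375/2 = 1.71875, R_n = min(1.2×1.71875×0.5×70, 2.4×0.875×0.5×70) = 72.188 kips/bolt; interior L_c = 3.3125 − 0.9375 = 2.375, R_n = 73.5 kips/bolt. φR_n = 0.75 × (2×72.188 + 4×73.5) = 328.8 kips.
Tension rupture (net): A_n = (8.5 − 2×1)×0.5 = 3.25 in² (U = 1.0, A_e = A_n). φR_n = 0.75 × 70 × 3.25 = 170.6 kips.
Governing: min(227.3, 328.8, 170.6) = 170.6 kips → net-section rupture.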